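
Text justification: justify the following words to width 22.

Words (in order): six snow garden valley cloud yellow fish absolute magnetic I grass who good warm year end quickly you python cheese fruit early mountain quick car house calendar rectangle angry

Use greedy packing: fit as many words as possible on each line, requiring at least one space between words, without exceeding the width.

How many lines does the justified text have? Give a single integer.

Line 1: ['six', 'snow', 'garden', 'valley'] (min_width=22, slack=0)
Line 2: ['cloud', 'yellow', 'fish'] (min_width=17, slack=5)
Line 3: ['absolute', 'magnetic', 'I'] (min_width=19, slack=3)
Line 4: ['grass', 'who', 'good', 'warm'] (min_width=19, slack=3)
Line 5: ['year', 'end', 'quickly', 'you'] (min_width=20, slack=2)
Line 6: ['python', 'cheese', 'fruit'] (min_width=19, slack=3)
Line 7: ['early', 'mountain', 'quick'] (min_width=20, slack=2)
Line 8: ['car', 'house', 'calendar'] (min_width=18, slack=4)
Line 9: ['rectangle', 'angry'] (min_width=15, slack=7)
Total lines: 9

Answer: 9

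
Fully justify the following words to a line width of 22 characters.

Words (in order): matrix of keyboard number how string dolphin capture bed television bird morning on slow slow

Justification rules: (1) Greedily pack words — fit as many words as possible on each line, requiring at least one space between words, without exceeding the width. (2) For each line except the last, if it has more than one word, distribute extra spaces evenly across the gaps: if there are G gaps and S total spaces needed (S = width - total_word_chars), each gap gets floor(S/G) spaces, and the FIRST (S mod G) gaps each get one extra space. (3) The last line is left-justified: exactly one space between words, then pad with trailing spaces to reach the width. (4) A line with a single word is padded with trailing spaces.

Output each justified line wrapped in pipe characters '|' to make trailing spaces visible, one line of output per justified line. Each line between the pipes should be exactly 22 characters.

Line 1: ['matrix', 'of', 'keyboard'] (min_width=18, slack=4)
Line 2: ['number', 'how', 'string'] (min_width=17, slack=5)
Line 3: ['dolphin', 'capture', 'bed'] (min_width=19, slack=3)
Line 4: ['television', 'bird'] (min_width=15, slack=7)
Line 5: ['morning', 'on', 'slow', 'slow'] (min_width=20, slack=2)

Answer: |matrix   of   keyboard|
|number    how   string|
|dolphin   capture  bed|
|television        bird|
|morning on slow slow  |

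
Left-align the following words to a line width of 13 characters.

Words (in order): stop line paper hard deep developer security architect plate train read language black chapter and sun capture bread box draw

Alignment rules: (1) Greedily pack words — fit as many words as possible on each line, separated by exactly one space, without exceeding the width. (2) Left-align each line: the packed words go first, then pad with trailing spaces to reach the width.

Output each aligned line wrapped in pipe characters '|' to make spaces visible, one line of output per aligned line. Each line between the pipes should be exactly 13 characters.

Answer: |stop line    |
|paper hard   |
|deep         |
|developer    |
|security     |
|architect    |
|plate train  |
|read language|
|black chapter|
|and sun      |
|capture bread|
|box draw     |

Derivation:
Line 1: ['stop', 'line'] (min_width=9, slack=4)
Line 2: ['paper', 'hard'] (min_width=10, slack=3)
Line 3: ['deep'] (min_width=4, slack=9)
Line 4: ['developer'] (min_width=9, slack=4)
Line 5: ['security'] (min_width=8, slack=5)
Line 6: ['architect'] (min_width=9, slack=4)
Line 7: ['plate', 'train'] (min_width=11, slack=2)
Line 8: ['read', 'language'] (min_width=13, slack=0)
Line 9: ['black', 'chapter'] (min_width=13, slack=0)
Line 10: ['and', 'sun'] (min_width=7, slack=6)
Line 11: ['capture', 'bread'] (min_width=13, slack=0)
Line 12: ['box', 'draw'] (min_width=8, slack=5)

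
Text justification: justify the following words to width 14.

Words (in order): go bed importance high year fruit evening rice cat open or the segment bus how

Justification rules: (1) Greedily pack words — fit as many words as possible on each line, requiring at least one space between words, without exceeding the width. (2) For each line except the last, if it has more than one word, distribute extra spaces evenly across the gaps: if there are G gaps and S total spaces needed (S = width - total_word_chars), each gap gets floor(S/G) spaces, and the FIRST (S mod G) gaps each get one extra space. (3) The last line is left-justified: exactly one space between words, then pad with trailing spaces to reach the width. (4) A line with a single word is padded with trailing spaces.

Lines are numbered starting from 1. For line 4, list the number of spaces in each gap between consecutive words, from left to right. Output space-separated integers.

Answer: 2

Derivation:
Line 1: ['go', 'bed'] (min_width=6, slack=8)
Line 2: ['importance'] (min_width=10, slack=4)
Line 3: ['high', 'year'] (min_width=9, slack=5)
Line 4: ['fruit', 'evening'] (min_width=13, slack=1)
Line 5: ['rice', 'cat', 'open'] (min_width=13, slack=1)
Line 6: ['or', 'the', 'segment'] (min_width=14, slack=0)
Line 7: ['bus', 'how'] (min_width=7, slack=7)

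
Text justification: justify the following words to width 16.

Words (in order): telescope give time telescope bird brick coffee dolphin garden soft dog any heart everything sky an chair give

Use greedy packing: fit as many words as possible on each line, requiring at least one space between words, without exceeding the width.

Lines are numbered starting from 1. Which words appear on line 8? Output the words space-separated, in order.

Answer: an chair give

Derivation:
Line 1: ['telescope', 'give'] (min_width=14, slack=2)
Line 2: ['time', 'telescope'] (min_width=14, slack=2)
Line 3: ['bird', 'brick'] (min_width=10, slack=6)
Line 4: ['coffee', 'dolphin'] (min_width=14, slack=2)
Line 5: ['garden', 'soft', 'dog'] (min_width=15, slack=1)
Line 6: ['any', 'heart'] (min_width=9, slack=7)
Line 7: ['everything', 'sky'] (min_width=14, slack=2)
Line 8: ['an', 'chair', 'give'] (min_width=13, slack=3)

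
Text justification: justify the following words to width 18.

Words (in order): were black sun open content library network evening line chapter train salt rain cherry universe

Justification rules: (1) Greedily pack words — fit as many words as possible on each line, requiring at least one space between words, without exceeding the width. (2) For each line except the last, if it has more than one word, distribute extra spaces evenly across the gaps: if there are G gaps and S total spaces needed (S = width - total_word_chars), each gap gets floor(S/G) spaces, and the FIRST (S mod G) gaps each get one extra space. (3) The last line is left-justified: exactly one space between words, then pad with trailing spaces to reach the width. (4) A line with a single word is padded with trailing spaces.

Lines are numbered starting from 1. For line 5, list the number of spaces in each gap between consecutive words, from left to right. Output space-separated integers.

Answer: 1 1

Derivation:
Line 1: ['were', 'black', 'sun'] (min_width=14, slack=4)
Line 2: ['open', 'content'] (min_width=12, slack=6)
Line 3: ['library', 'network'] (min_width=15, slack=3)
Line 4: ['evening', 'line'] (min_width=12, slack=6)
Line 5: ['chapter', 'train', 'salt'] (min_width=18, slack=0)
Line 6: ['rain', 'cherry'] (min_width=11, slack=7)
Line 7: ['universe'] (min_width=8, slack=10)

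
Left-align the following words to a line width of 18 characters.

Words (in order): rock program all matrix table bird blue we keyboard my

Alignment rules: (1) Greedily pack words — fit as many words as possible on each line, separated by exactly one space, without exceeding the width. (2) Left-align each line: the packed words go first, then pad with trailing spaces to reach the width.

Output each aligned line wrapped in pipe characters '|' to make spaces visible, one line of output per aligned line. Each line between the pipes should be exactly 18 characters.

Line 1: ['rock', 'program', 'all'] (min_width=16, slack=2)
Line 2: ['matrix', 'table', 'bird'] (min_width=17, slack=1)
Line 3: ['blue', 'we', 'keyboard'] (min_width=16, slack=2)
Line 4: ['my'] (min_width=2, slack=16)

Answer: |rock program all  |
|matrix table bird |
|blue we keyboard  |
|my                |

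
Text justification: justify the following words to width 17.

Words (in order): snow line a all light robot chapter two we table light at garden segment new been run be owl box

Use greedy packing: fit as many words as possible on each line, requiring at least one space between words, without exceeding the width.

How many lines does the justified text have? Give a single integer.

Answer: 7

Derivation:
Line 1: ['snow', 'line', 'a', 'all'] (min_width=15, slack=2)
Line 2: ['light', 'robot'] (min_width=11, slack=6)
Line 3: ['chapter', 'two', 'we'] (min_width=14, slack=3)
Line 4: ['table', 'light', 'at'] (min_width=14, slack=3)
Line 5: ['garden', 'segment'] (min_width=14, slack=3)
Line 6: ['new', 'been', 'run', 'be'] (min_width=15, slack=2)
Line 7: ['owl', 'box'] (min_width=7, slack=10)
Total lines: 7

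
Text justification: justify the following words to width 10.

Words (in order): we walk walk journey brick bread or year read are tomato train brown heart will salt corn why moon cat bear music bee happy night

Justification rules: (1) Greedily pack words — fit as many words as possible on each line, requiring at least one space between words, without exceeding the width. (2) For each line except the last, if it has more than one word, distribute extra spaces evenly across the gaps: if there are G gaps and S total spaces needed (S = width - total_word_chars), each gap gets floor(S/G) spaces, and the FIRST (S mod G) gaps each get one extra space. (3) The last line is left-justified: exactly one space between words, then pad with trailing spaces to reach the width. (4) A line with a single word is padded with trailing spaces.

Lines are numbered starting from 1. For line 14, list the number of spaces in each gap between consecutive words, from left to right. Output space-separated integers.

Answer: 2

Derivation:
Line 1: ['we', 'walk'] (min_width=7, slack=3)
Line 2: ['walk'] (min_width=4, slack=6)
Line 3: ['journey'] (min_width=7, slack=3)
Line 4: ['brick'] (min_width=5, slack=5)
Line 5: ['bread', 'or'] (min_width=8, slack=2)
Line 6: ['year', 'read'] (min_width=9, slack=1)
Line 7: ['are', 'tomato'] (min_width=10, slack=0)
Line 8: ['train'] (min_width=5, slack=5)
Line 9: ['brown'] (min_width=5, slack=5)
Line 10: ['heart', 'will'] (min_width=10, slack=0)
Line 11: ['salt', 'corn'] (min_width=9, slack=1)
Line 12: ['why', 'moon'] (min_width=8, slack=2)
Line 13: ['cat', 'bear'] (min_width=8, slack=2)
Line 14: ['music', 'bee'] (min_width=9, slack=1)
Line 15: ['happy'] (min_width=5, slack=5)
Line 16: ['night'] (min_width=5, slack=5)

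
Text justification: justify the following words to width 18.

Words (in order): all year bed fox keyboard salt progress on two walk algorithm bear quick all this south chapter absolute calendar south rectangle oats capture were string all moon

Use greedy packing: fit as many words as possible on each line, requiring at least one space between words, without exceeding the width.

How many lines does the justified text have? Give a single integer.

Line 1: ['all', 'year', 'bed', 'fox'] (min_width=16, slack=2)
Line 2: ['keyboard', 'salt'] (min_width=13, slack=5)
Line 3: ['progress', 'on', 'two'] (min_width=15, slack=3)
Line 4: ['walk', 'algorithm'] (min_width=14, slack=4)
Line 5: ['bear', 'quick', 'all'] (min_width=14, slack=4)
Line 6: ['this', 'south', 'chapter'] (min_width=18, slack=0)
Line 7: ['absolute', 'calendar'] (min_width=17, slack=1)
Line 8: ['south', 'rectangle'] (min_width=15, slack=3)
Line 9: ['oats', 'capture', 'were'] (min_width=17, slack=1)
Line 10: ['string', 'all', 'moon'] (min_width=15, slack=3)
Total lines: 10

Answer: 10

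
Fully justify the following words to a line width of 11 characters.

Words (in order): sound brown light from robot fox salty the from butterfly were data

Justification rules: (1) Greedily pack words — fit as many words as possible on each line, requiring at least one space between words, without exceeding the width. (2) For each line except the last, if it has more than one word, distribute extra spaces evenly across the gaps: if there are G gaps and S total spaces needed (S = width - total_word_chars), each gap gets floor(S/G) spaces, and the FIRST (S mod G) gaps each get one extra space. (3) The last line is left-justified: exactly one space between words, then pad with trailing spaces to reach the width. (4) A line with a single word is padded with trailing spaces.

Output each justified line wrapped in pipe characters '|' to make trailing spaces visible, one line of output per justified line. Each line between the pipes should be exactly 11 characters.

Answer: |sound brown|
|light  from|
|robot   fox|
|salty   the|
|from       |
|butterfly  |
|were data  |

Derivation:
Line 1: ['sound', 'brown'] (min_width=11, slack=0)
Line 2: ['light', 'from'] (min_width=10, slack=1)
Line 3: ['robot', 'fox'] (min_width=9, slack=2)
Line 4: ['salty', 'the'] (min_width=9, slack=2)
Line 5: ['from'] (min_width=4, slack=7)
Line 6: ['butterfly'] (min_width=9, slack=2)
Line 7: ['were', 'data'] (min_width=9, slack=2)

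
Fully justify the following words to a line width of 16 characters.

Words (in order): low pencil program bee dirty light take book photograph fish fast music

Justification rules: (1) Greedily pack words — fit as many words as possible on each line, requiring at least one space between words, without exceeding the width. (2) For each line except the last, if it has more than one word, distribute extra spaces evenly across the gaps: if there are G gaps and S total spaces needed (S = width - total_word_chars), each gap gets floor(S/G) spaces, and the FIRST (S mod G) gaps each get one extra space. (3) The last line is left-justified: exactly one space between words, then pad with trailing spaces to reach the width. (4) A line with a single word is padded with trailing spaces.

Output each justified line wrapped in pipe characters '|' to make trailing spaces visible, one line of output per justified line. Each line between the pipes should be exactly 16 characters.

Answer: |low       pencil|
|program      bee|
|dirty light take|
|book  photograph|
|fish fast music |

Derivation:
Line 1: ['low', 'pencil'] (min_width=10, slack=6)
Line 2: ['program', 'bee'] (min_width=11, slack=5)
Line 3: ['dirty', 'light', 'take'] (min_width=16, slack=0)
Line 4: ['book', 'photograph'] (min_width=15, slack=1)
Line 5: ['fish', 'fast', 'music'] (min_width=15, slack=1)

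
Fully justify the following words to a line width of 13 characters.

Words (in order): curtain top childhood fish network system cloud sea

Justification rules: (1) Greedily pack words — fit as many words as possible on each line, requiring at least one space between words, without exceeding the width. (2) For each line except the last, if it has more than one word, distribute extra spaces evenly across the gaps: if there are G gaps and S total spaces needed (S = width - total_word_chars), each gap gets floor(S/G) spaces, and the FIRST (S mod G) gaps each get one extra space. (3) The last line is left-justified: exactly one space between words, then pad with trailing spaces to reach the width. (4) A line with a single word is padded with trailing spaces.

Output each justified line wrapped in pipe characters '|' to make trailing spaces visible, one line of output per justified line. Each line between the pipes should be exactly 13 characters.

Line 1: ['curtain', 'top'] (min_width=11, slack=2)
Line 2: ['childhood'] (min_width=9, slack=4)
Line 3: ['fish', 'network'] (min_width=12, slack=1)
Line 4: ['system', 'cloud'] (min_width=12, slack=1)
Line 5: ['sea'] (min_width=3, slack=10)

Answer: |curtain   top|
|childhood    |
|fish  network|
|system  cloud|
|sea          |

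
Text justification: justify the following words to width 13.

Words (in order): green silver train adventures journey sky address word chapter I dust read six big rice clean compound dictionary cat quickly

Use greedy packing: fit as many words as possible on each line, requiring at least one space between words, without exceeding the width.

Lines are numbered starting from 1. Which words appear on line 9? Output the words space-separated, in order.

Line 1: ['green', 'silver'] (min_width=12, slack=1)
Line 2: ['train'] (min_width=5, slack=8)
Line 3: ['adventures'] (min_width=10, slack=3)
Line 4: ['journey', 'sky'] (min_width=11, slack=2)
Line 5: ['address', 'word'] (min_width=12, slack=1)
Line 6: ['chapter', 'I'] (min_width=9, slack=4)
Line 7: ['dust', 'read', 'six'] (min_width=13, slack=0)
Line 8: ['big', 'rice'] (min_width=8, slack=5)
Line 9: ['clean'] (min_width=5, slack=8)
Line 10: ['compound'] (min_width=8, slack=5)
Line 11: ['dictionary'] (min_width=10, slack=3)
Line 12: ['cat', 'quickly'] (min_width=11, slack=2)

Answer: clean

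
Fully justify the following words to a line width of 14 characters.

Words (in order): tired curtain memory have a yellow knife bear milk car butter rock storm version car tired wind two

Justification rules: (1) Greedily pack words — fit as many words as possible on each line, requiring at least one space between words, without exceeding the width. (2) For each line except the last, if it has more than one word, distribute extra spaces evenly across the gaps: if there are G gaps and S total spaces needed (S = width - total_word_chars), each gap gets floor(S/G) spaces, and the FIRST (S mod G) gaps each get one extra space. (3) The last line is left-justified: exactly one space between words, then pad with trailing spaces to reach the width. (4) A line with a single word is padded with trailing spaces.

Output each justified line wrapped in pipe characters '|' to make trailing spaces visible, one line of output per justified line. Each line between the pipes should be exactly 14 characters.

Line 1: ['tired', 'curtain'] (min_width=13, slack=1)
Line 2: ['memory', 'have', 'a'] (min_width=13, slack=1)
Line 3: ['yellow', 'knife'] (min_width=12, slack=2)
Line 4: ['bear', 'milk', 'car'] (min_width=13, slack=1)
Line 5: ['butter', 'rock'] (min_width=11, slack=3)
Line 6: ['storm', 'version'] (min_width=13, slack=1)
Line 7: ['car', 'tired', 'wind'] (min_width=14, slack=0)
Line 8: ['two'] (min_width=3, slack=11)

Answer: |tired  curtain|
|memory  have a|
|yellow   knife|
|bear  milk car|
|butter    rock|
|storm  version|
|car tired wind|
|two           |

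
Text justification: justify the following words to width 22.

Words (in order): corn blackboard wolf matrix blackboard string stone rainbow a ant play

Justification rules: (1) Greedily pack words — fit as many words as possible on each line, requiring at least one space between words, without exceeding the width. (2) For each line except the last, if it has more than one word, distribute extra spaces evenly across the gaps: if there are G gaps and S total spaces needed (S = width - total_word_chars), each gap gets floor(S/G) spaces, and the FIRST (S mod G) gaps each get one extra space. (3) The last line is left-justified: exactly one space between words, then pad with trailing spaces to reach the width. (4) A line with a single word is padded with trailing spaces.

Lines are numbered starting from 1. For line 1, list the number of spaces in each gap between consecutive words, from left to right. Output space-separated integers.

Answer: 2 2

Derivation:
Line 1: ['corn', 'blackboard', 'wolf'] (min_width=20, slack=2)
Line 2: ['matrix', 'blackboard'] (min_width=17, slack=5)
Line 3: ['string', 'stone', 'rainbow', 'a'] (min_width=22, slack=0)
Line 4: ['ant', 'play'] (min_width=8, slack=14)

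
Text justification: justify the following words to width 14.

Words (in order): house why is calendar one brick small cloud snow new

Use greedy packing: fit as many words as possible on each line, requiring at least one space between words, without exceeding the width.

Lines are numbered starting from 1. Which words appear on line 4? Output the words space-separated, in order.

Line 1: ['house', 'why', 'is'] (min_width=12, slack=2)
Line 2: ['calendar', 'one'] (min_width=12, slack=2)
Line 3: ['brick', 'small'] (min_width=11, slack=3)
Line 4: ['cloud', 'snow', 'new'] (min_width=14, slack=0)

Answer: cloud snow new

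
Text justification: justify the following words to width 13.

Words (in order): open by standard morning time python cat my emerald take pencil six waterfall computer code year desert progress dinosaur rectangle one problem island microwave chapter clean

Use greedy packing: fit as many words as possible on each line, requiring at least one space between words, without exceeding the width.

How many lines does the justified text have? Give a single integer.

Answer: 16

Derivation:
Line 1: ['open', 'by'] (min_width=7, slack=6)
Line 2: ['standard'] (min_width=8, slack=5)
Line 3: ['morning', 'time'] (min_width=12, slack=1)
Line 4: ['python', 'cat', 'my'] (min_width=13, slack=0)
Line 5: ['emerald', 'take'] (min_width=12, slack=1)
Line 6: ['pencil', 'six'] (min_width=10, slack=3)
Line 7: ['waterfall'] (min_width=9, slack=4)
Line 8: ['computer', 'code'] (min_width=13, slack=0)
Line 9: ['year', 'desert'] (min_width=11, slack=2)
Line 10: ['progress'] (min_width=8, slack=5)
Line 11: ['dinosaur'] (min_width=8, slack=5)
Line 12: ['rectangle', 'one'] (min_width=13, slack=0)
Line 13: ['problem'] (min_width=7, slack=6)
Line 14: ['island'] (min_width=6, slack=7)
Line 15: ['microwave'] (min_width=9, slack=4)
Line 16: ['chapter', 'clean'] (min_width=13, slack=0)
Total lines: 16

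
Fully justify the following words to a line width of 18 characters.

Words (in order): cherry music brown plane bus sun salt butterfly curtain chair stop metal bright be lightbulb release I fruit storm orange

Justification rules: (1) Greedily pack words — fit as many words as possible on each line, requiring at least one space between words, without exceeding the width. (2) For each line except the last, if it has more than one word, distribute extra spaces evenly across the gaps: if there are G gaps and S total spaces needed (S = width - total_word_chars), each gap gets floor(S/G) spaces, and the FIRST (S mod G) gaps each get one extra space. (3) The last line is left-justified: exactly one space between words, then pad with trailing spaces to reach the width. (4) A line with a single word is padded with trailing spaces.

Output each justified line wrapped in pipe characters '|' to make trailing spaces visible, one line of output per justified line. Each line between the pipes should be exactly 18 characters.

Line 1: ['cherry', 'music', 'brown'] (min_width=18, slack=0)
Line 2: ['plane', 'bus', 'sun', 'salt'] (min_width=18, slack=0)
Line 3: ['butterfly', 'curtain'] (min_width=17, slack=1)
Line 4: ['chair', 'stop', 'metal'] (min_width=16, slack=2)
Line 5: ['bright', 'be'] (min_width=9, slack=9)
Line 6: ['lightbulb', 'release'] (min_width=17, slack=1)
Line 7: ['I', 'fruit', 'storm'] (min_width=13, slack=5)
Line 8: ['orange'] (min_width=6, slack=12)

Answer: |cherry music brown|
|plane bus sun salt|
|butterfly  curtain|
|chair  stop  metal|
|bright          be|
|lightbulb  release|
|I    fruit   storm|
|orange            |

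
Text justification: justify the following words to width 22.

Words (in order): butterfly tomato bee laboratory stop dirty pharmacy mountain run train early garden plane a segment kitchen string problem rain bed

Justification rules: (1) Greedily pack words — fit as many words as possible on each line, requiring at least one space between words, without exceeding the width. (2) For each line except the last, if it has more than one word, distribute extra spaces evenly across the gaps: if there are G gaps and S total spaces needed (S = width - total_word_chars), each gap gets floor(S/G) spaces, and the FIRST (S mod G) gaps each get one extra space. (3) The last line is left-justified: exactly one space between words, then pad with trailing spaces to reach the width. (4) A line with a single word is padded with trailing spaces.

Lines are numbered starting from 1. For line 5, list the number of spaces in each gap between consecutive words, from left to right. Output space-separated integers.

Line 1: ['butterfly', 'tomato', 'bee'] (min_width=20, slack=2)
Line 2: ['laboratory', 'stop', 'dirty'] (min_width=21, slack=1)
Line 3: ['pharmacy', 'mountain', 'run'] (min_width=21, slack=1)
Line 4: ['train', 'early', 'garden'] (min_width=18, slack=4)
Line 5: ['plane', 'a', 'segment'] (min_width=15, slack=7)
Line 6: ['kitchen', 'string', 'problem'] (min_width=22, slack=0)
Line 7: ['rain', 'bed'] (min_width=8, slack=14)

Answer: 5 4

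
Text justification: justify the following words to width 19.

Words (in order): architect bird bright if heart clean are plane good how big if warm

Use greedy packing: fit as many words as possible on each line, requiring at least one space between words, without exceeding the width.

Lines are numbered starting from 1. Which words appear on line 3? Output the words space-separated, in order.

Answer: clean are plane

Derivation:
Line 1: ['architect', 'bird'] (min_width=14, slack=5)
Line 2: ['bright', 'if', 'heart'] (min_width=15, slack=4)
Line 3: ['clean', 'are', 'plane'] (min_width=15, slack=4)
Line 4: ['good', 'how', 'big', 'if'] (min_width=15, slack=4)
Line 5: ['warm'] (min_width=4, slack=15)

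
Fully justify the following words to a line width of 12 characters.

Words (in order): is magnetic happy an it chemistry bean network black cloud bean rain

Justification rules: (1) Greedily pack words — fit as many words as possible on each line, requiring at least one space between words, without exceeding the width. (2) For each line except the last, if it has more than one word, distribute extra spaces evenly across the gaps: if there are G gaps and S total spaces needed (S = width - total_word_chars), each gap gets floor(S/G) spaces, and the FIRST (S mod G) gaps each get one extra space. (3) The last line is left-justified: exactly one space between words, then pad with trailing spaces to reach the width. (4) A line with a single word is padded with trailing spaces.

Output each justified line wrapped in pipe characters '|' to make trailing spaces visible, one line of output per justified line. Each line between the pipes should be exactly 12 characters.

Line 1: ['is', 'magnetic'] (min_width=11, slack=1)
Line 2: ['happy', 'an', 'it'] (min_width=11, slack=1)
Line 3: ['chemistry'] (min_width=9, slack=3)
Line 4: ['bean', 'network'] (min_width=12, slack=0)
Line 5: ['black', 'cloud'] (min_width=11, slack=1)
Line 6: ['bean', 'rain'] (min_width=9, slack=3)

Answer: |is  magnetic|
|happy  an it|
|chemistry   |
|bean network|
|black  cloud|
|bean rain   |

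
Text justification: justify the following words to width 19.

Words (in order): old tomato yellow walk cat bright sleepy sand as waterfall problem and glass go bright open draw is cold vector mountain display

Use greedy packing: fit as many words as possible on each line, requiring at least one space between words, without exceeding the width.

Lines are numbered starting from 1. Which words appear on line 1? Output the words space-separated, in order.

Line 1: ['old', 'tomato', 'yellow'] (min_width=17, slack=2)
Line 2: ['walk', 'cat', 'bright'] (min_width=15, slack=4)
Line 3: ['sleepy', 'sand', 'as'] (min_width=14, slack=5)
Line 4: ['waterfall', 'problem'] (min_width=17, slack=2)
Line 5: ['and', 'glass', 'go', 'bright'] (min_width=19, slack=0)
Line 6: ['open', 'draw', 'is', 'cold'] (min_width=17, slack=2)
Line 7: ['vector', 'mountain'] (min_width=15, slack=4)
Line 8: ['display'] (min_width=7, slack=12)

Answer: old tomato yellow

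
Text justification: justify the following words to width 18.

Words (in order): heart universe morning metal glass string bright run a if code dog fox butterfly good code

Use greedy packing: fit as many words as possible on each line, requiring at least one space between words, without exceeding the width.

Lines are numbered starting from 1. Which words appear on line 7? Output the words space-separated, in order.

Line 1: ['heart', 'universe'] (min_width=14, slack=4)
Line 2: ['morning', 'metal'] (min_width=13, slack=5)
Line 3: ['glass', 'string'] (min_width=12, slack=6)
Line 4: ['bright', 'run', 'a', 'if'] (min_width=15, slack=3)
Line 5: ['code', 'dog', 'fox'] (min_width=12, slack=6)
Line 6: ['butterfly', 'good'] (min_width=14, slack=4)
Line 7: ['code'] (min_width=4, slack=14)

Answer: code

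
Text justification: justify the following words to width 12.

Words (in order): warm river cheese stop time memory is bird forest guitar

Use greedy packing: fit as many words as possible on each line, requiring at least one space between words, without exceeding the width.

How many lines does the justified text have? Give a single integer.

Answer: 6

Derivation:
Line 1: ['warm', 'river'] (min_width=10, slack=2)
Line 2: ['cheese', 'stop'] (min_width=11, slack=1)
Line 3: ['time', 'memory'] (min_width=11, slack=1)
Line 4: ['is', 'bird'] (min_width=7, slack=5)
Line 5: ['forest'] (min_width=6, slack=6)
Line 6: ['guitar'] (min_width=6, slack=6)
Total lines: 6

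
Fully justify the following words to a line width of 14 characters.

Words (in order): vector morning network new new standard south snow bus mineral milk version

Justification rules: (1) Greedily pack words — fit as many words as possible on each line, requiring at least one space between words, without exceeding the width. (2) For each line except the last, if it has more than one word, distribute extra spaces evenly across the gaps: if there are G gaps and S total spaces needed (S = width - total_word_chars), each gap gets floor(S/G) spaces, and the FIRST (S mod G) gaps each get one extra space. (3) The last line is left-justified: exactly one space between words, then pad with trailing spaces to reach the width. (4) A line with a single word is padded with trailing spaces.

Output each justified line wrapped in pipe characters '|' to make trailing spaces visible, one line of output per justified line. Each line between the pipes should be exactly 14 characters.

Line 1: ['vector', 'morning'] (min_width=14, slack=0)
Line 2: ['network', 'new'] (min_width=11, slack=3)
Line 3: ['new', 'standard'] (min_width=12, slack=2)
Line 4: ['south', 'snow', 'bus'] (min_width=14, slack=0)
Line 5: ['mineral', 'milk'] (min_width=12, slack=2)
Line 6: ['version'] (min_width=7, slack=7)

Answer: |vector morning|
|network    new|
|new   standard|
|south snow bus|
|mineral   milk|
|version       |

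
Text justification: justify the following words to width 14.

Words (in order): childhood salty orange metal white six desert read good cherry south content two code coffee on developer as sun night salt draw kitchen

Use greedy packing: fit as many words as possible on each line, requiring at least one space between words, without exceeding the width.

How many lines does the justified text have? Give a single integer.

Line 1: ['childhood'] (min_width=9, slack=5)
Line 2: ['salty', 'orange'] (min_width=12, slack=2)
Line 3: ['metal', 'white'] (min_width=11, slack=3)
Line 4: ['six', 'desert'] (min_width=10, slack=4)
Line 5: ['read', 'good'] (min_width=9, slack=5)
Line 6: ['cherry', 'south'] (min_width=12, slack=2)
Line 7: ['content', 'two'] (min_width=11, slack=3)
Line 8: ['code', 'coffee', 'on'] (min_width=14, slack=0)
Line 9: ['developer', 'as'] (min_width=12, slack=2)
Line 10: ['sun', 'night', 'salt'] (min_width=14, slack=0)
Line 11: ['draw', 'kitchen'] (min_width=12, slack=2)
Total lines: 11

Answer: 11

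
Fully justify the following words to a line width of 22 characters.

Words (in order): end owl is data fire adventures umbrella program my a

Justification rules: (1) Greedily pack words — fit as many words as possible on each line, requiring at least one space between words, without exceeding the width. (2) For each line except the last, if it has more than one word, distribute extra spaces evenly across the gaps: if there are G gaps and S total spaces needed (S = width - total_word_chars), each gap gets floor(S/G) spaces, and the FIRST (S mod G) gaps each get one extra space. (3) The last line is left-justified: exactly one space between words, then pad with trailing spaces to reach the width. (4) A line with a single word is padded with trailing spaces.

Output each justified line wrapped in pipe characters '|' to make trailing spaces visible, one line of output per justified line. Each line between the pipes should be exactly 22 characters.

Line 1: ['end', 'owl', 'is', 'data', 'fire'] (min_width=20, slack=2)
Line 2: ['adventures', 'umbrella'] (min_width=19, slack=3)
Line 3: ['program', 'my', 'a'] (min_width=12, slack=10)

Answer: |end  owl  is data fire|
|adventures    umbrella|
|program my a          |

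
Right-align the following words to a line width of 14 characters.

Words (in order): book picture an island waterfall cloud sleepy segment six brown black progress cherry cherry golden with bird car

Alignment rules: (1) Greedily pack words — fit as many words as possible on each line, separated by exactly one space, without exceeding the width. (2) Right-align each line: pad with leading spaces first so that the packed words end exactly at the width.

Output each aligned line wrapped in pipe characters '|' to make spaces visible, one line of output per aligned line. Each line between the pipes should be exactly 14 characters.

Line 1: ['book', 'picture'] (min_width=12, slack=2)
Line 2: ['an', 'island'] (min_width=9, slack=5)
Line 3: ['waterfall'] (min_width=9, slack=5)
Line 4: ['cloud', 'sleepy'] (min_width=12, slack=2)
Line 5: ['segment', 'six'] (min_width=11, slack=3)
Line 6: ['brown', 'black'] (min_width=11, slack=3)
Line 7: ['progress'] (min_width=8, slack=6)
Line 8: ['cherry', 'cherry'] (min_width=13, slack=1)
Line 9: ['golden', 'with'] (min_width=11, slack=3)
Line 10: ['bird', 'car'] (min_width=8, slack=6)

Answer: |  book picture|
|     an island|
|     waterfall|
|  cloud sleepy|
|   segment six|
|   brown black|
|      progress|
| cherry cherry|
|   golden with|
|      bird car|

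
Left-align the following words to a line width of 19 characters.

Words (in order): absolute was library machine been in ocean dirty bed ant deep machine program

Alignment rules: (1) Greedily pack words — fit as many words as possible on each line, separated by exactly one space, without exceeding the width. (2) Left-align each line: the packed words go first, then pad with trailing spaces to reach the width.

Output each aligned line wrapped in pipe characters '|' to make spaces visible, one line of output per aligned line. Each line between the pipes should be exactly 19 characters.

Line 1: ['absolute', 'was'] (min_width=12, slack=7)
Line 2: ['library', 'machine'] (min_width=15, slack=4)
Line 3: ['been', 'in', 'ocean', 'dirty'] (min_width=19, slack=0)
Line 4: ['bed', 'ant', 'deep'] (min_width=12, slack=7)
Line 5: ['machine', 'program'] (min_width=15, slack=4)

Answer: |absolute was       |
|library machine    |
|been in ocean dirty|
|bed ant deep       |
|machine program    |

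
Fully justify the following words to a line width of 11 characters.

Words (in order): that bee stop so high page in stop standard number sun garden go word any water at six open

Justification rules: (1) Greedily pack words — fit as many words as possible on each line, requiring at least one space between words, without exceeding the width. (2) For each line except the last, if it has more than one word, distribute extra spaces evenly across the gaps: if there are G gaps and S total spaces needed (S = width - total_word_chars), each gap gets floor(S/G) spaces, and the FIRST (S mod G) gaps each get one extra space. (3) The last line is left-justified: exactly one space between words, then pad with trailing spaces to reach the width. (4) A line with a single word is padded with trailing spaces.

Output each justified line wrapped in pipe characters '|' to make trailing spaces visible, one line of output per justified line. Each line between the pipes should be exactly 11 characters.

Answer: |that    bee|
|stop     so|
|high   page|
|in     stop|
|standard   |
|number  sun|
|garden   go|
|word    any|
|water    at|
|six open   |

Derivation:
Line 1: ['that', 'bee'] (min_width=8, slack=3)
Line 2: ['stop', 'so'] (min_width=7, slack=4)
Line 3: ['high', 'page'] (min_width=9, slack=2)
Line 4: ['in', 'stop'] (min_width=7, slack=4)
Line 5: ['standard'] (min_width=8, slack=3)
Line 6: ['number', 'sun'] (min_width=10, slack=1)
Line 7: ['garden', 'go'] (min_width=9, slack=2)
Line 8: ['word', 'any'] (min_width=8, slack=3)
Line 9: ['water', 'at'] (min_width=8, slack=3)
Line 10: ['six', 'open'] (min_width=8, slack=3)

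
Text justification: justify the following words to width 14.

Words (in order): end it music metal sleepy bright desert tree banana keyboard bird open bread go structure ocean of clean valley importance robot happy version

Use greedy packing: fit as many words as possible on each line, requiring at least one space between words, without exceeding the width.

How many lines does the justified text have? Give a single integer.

Answer: 12

Derivation:
Line 1: ['end', 'it', 'music'] (min_width=12, slack=2)
Line 2: ['metal', 'sleepy'] (min_width=12, slack=2)
Line 3: ['bright', 'desert'] (min_width=13, slack=1)
Line 4: ['tree', 'banana'] (min_width=11, slack=3)
Line 5: ['keyboard', 'bird'] (min_width=13, slack=1)
Line 6: ['open', 'bread', 'go'] (min_width=13, slack=1)
Line 7: ['structure'] (min_width=9, slack=5)
Line 8: ['ocean', 'of', 'clean'] (min_width=14, slack=0)
Line 9: ['valley'] (min_width=6, slack=8)
Line 10: ['importance'] (min_width=10, slack=4)
Line 11: ['robot', 'happy'] (min_width=11, slack=3)
Line 12: ['version'] (min_width=7, slack=7)
Total lines: 12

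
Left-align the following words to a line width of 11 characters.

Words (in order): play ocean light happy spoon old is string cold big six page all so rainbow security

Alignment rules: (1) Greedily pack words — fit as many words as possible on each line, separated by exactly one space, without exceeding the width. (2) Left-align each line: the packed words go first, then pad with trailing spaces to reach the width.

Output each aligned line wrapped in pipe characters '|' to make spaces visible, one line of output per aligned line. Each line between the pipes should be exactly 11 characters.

Answer: |play ocean |
|light happy|
|spoon old  |
|is string  |
|cold big   |
|six page   |
|all so     |
|rainbow    |
|security   |

Derivation:
Line 1: ['play', 'ocean'] (min_width=10, slack=1)
Line 2: ['light', 'happy'] (min_width=11, slack=0)
Line 3: ['spoon', 'old'] (min_width=9, slack=2)
Line 4: ['is', 'string'] (min_width=9, slack=2)
Line 5: ['cold', 'big'] (min_width=8, slack=3)
Line 6: ['six', 'page'] (min_width=8, slack=3)
Line 7: ['all', 'so'] (min_width=6, slack=5)
Line 8: ['rainbow'] (min_width=7, slack=4)
Line 9: ['security'] (min_width=8, slack=3)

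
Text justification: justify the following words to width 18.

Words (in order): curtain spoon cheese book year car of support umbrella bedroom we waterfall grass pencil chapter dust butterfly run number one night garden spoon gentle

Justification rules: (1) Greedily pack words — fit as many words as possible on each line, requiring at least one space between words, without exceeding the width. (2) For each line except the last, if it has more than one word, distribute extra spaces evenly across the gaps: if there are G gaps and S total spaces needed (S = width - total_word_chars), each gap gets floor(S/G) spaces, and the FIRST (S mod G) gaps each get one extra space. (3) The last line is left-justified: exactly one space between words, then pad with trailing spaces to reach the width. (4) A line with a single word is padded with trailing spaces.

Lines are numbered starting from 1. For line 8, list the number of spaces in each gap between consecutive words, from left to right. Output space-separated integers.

Line 1: ['curtain', 'spoon'] (min_width=13, slack=5)
Line 2: ['cheese', 'book', 'year'] (min_width=16, slack=2)
Line 3: ['car', 'of', 'support'] (min_width=14, slack=4)
Line 4: ['umbrella', 'bedroom'] (min_width=16, slack=2)
Line 5: ['we', 'waterfall', 'grass'] (min_width=18, slack=0)
Line 6: ['pencil', 'chapter'] (min_width=14, slack=4)
Line 7: ['dust', 'butterfly', 'run'] (min_width=18, slack=0)
Line 8: ['number', 'one', 'night'] (min_width=16, slack=2)
Line 9: ['garden', 'spoon'] (min_width=12, slack=6)
Line 10: ['gentle'] (min_width=6, slack=12)

Answer: 2 2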